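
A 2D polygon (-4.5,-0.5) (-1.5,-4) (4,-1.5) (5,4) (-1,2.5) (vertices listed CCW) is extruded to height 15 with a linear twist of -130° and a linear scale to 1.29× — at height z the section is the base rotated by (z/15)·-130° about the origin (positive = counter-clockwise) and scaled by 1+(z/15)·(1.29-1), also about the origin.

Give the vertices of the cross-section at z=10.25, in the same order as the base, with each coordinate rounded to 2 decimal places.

Cross-section at z=10.25: (-0.71,5.38) (-4.83,1.70) (-1.70,-4.83) (4.91,-5.89) (2.97,1.26)

t = z/height = 10.25/15 = 0.683333
s = 1 + (scale-1)·z/height = 1 + (1.29-1)·10.25/15 = 1.198167
θ = twist·z/height = -130°·10.25/15 = -88.8333° = -1.550434 rad
cos θ = 0.020361, sin θ = -0.999793 (intermediates below are computed at full precision and shown rounded to 5 d.p.)
v1: (-4.5,-0.5) → rotate → (-0.59152,4.48889) → ×s → (-0.70874,5.37843) → (-0.71,5.38)
v2: (-1.5,-4) → rotate → (-4.02971,1.41825) → ×s → (-4.82827,1.69930) → (-4.83,1.70)
v3: (4,-1.5) → rotate → (-1.41825,-4.02971) → ×s → (-1.69930,-4.82827) → (-1.70,-4.83)
v4: (5,4) → rotate → (4.10097,-4.91752) → ×s → (4.91365,-5.89201) → (4.91,-5.89)
v5: (-1,2.5) → rotate → (2.47912,1.05069) → ×s → (2.97040,1.25891) → (2.97,1.26)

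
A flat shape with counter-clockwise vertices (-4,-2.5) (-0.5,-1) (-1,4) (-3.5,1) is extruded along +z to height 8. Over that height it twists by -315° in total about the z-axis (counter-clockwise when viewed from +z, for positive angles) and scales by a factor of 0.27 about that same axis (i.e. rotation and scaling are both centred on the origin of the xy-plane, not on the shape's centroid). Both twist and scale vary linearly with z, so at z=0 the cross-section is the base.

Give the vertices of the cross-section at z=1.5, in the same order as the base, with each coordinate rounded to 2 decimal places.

t = z/height = 1.5/8 = 0.1875
s = 1 + (scale-1)·z/height = 1 + (0.27-1)·1.5/8 = 0.863125
θ = twist·z/height = -315°·1.5/8 = -59.0625° = -1.030835 rad
cos θ = 0.514103, sin θ = -0.857729 (intermediates below are computed at full precision and shown rounded to 5 d.p.)
v1: (-4,-2.5) → rotate → (-4.20073,2.14566) → ×s → (-3.62576,1.85197) → (-3.63,1.85)
v2: (-0.5,-1) → rotate → (-1.11478,-0.08524) → ×s → (-0.96219,-0.07357) → (-0.96,-0.07)
v3: (-1,4) → rotate → (2.91681,2.91414) → ×s → (2.51757,2.51527) → (2.52,2.52)
v4: (-3.5,1) → rotate → (-0.94163,3.51615) → ×s → (-0.81275,3.03488) → (-0.81,3.03)

Cross-section at z=1.5: (-3.63,1.85) (-0.96,-0.07) (2.52,2.52) (-0.81,3.03)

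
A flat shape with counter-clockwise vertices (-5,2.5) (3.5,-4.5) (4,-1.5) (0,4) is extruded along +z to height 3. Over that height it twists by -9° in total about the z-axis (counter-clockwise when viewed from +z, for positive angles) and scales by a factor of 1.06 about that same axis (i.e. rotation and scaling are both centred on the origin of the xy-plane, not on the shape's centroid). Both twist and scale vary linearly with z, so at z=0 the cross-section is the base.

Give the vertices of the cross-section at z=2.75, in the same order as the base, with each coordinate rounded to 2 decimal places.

t = z/height = 2.75/3 = 0.916667
s = 1 + (scale-1)·z/height = 1 + (1.06-1)·2.75/3 = 1.055000
θ = twist·z/height = -9°·2.75/3 = -8.2500° = -0.143990 rad
cos θ = 0.989651, sin θ = -0.143493 (intermediates below are computed at full precision and shown rounded to 5 d.p.)
v1: (-5,2.5) → rotate → (-4.58953,3.19159) → ×s → (-4.84195,3.36713) → (-4.84,3.37)
v2: (3.5,-4.5) → rotate → (2.81806,-4.95566) → ×s → (2.97306,-5.22822) → (2.97,-5.23)
v3: (4,-1.5) → rotate → (3.74337,-2.05845) → ×s → (3.94925,-2.17166) → (3.95,-2.17)
v4: (0,4) → rotate → (0.57397,3.95861) → ×s → (0.60554,4.17633) → (0.61,4.18)

Cross-section at z=2.75: (-4.84,3.37) (2.97,-5.23) (3.95,-2.17) (0.61,4.18)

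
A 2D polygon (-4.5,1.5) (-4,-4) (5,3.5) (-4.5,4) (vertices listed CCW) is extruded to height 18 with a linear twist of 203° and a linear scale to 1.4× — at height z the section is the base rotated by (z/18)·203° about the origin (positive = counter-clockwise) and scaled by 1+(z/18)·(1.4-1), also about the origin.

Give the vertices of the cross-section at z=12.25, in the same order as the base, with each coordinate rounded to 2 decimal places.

Cross-section at z=12.25: (2.99,-5.24) (7.19,0.40) (-7.71,0.93) (0.87,-7.61)

t = z/height = 12.25/18 = 0.680556
s = 1 + (scale-1)·z/height = 1 + (1.4-1)·12.25/18 = 1.272222
θ = twist·z/height = 203°·12.25/18 = 138.1528° = 2.411221 rad
cos θ = -0.744926, sin θ = 0.667147 (intermediates below are computed at full precision and shown rounded to 5 d.p.)
v1: (-4.5,1.5) → rotate → (2.35145,-4.11955) → ×s → (2.99157,-5.24098) → (2.99,-5.24)
v2: (-4,-4) → rotate → (5.64829,0.31112) → ×s → (7.18588,0.39581) → (7.19,0.40)
v3: (5,3.5) → rotate → (-6.05965,0.72849) → ×s → (-7.70922,0.92680) → (-7.71,0.93)
v4: (-4.5,4) → rotate → (0.68358,-5.98187) → ×s → (0.86967,-7.61026) → (0.87,-7.61)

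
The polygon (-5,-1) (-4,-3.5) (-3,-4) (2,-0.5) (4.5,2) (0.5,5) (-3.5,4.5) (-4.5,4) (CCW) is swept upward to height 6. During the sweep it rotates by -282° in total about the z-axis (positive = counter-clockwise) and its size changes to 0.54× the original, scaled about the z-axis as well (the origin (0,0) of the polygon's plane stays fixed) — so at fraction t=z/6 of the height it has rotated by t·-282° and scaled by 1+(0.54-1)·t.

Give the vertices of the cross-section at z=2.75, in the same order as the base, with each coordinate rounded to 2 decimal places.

t = z/height = 2.75/6 = 0.458333
s = 1 + (scale-1)·z/height = 1 + (0.54-1)·2.75/6 = 0.789167
θ = twist·z/height = -282°·2.75/6 = -129.2500° = -2.255838 rad
cos θ = -0.632705, sin θ = -0.774393 (intermediates below are computed at full precision and shown rounded to 5 d.p.)
v1: (-5,-1) → rotate → (2.38913,4.50467) → ×s → (1.88542,3.55493) → (1.89,3.55)
v2: (-4,-3.5) → rotate → (-0.17955,5.31204) → ×s → (-0.14170,4.19208) → (-0.14,4.19)
v3: (-3,-4) → rotate → (-1.19945,4.85400) → ×s → (-0.94657,3.83061) → (-0.95,3.83)
v4: (2,-0.5) → rotate → (-1.65261,-1.23243) → ×s → (-1.30418,-0.97259) → (-1.30,-0.97)
v5: (4.5,2) → rotate → (-1.29839,-4.75018) → ×s → (-1.02465,-3.74868) → (-1.02,-3.75)
v6: (0.5,5) → rotate → (3.55561,-3.55072) → ×s → (2.80597,-2.80211) → (2.81,-2.80)
v7: (-3.5,4.5) → rotate → (5.69924,-0.13680) → ×s → (4.49765,-0.10796) → (4.50,-0.11)
v8: (-4.5,4) → rotate → (5.94474,0.95395) → ×s → (4.69139,0.75282) → (4.69,0.75)

Cross-section at z=2.75: (1.89,3.55) (-0.14,4.19) (-0.95,3.83) (-1.30,-0.97) (-1.02,-3.75) (2.81,-2.80) (4.50,-0.11) (4.69,0.75)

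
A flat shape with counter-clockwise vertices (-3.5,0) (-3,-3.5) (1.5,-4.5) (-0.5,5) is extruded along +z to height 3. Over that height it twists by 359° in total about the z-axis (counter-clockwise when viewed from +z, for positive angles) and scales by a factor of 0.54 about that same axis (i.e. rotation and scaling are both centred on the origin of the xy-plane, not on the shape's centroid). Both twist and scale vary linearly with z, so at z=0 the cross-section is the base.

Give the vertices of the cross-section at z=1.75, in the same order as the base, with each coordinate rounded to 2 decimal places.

t = z/height = 1.75/3 = 0.583333
s = 1 + (scale-1)·z/height = 1 + (0.54-1)·1.75/3 = 0.731667
θ = twist·z/height = 359°·1.75/3 = 209.4167° = 3.655010 rad
cos θ = -0.871071, sin θ = -0.491157 (intermediates below are computed at full precision and shown rounded to 5 d.p.)
v1: (-3.5,0) → rotate → (3.04875,1.71905) → ×s → (2.23067,1.25777) → (2.23,1.26)
v2: (-3,-3.5) → rotate → (0.89416,4.52222) → ×s → (0.65423,3.30876) → (0.65,3.31)
v3: (1.5,-4.5) → rotate → (-3.51681,3.18308) → ×s → (-2.57314,2.32896) → (-2.57,2.33)
v4: (-0.5,5) → rotate → (2.89132,-4.10978) → ×s → (2.11548,-3.00699) → (2.12,-3.01)

Cross-section at z=1.75: (2.23,1.26) (0.65,3.31) (-2.57,2.33) (2.12,-3.01)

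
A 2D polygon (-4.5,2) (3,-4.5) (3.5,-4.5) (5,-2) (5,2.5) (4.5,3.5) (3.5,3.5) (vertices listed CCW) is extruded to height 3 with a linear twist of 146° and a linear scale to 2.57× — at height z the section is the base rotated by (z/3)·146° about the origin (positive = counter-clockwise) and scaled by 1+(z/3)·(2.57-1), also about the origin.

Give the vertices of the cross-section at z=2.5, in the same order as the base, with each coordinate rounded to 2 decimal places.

t = z/height = 2.5/3 = 0.833333
s = 1 + (scale-1)·z/height = 1 + (2.57-1)·2.5/3 = 2.308333
θ = twist·z/height = 146°·2.5/3 = 121.6667° = 2.123484 rad
cos θ = -0.524977, sin θ = 0.851117 (intermediates below are computed at full precision and shown rounded to 5 d.p.)
v1: (-4.5,2) → rotate → (0.66016,-4.87998) → ×s → (1.52387,-11.26462) → (1.52,-11.26)
v2: (3,-4.5) → rotate → (2.25510,4.91574) → ×s → (5.20551,11.34718) → (5.21,11.35)
v3: (3.5,-4.5) → rotate → (1.99261,5.34130) → ×s → (4.59960,12.32951) → (4.60,12.33)
v4: (5,-2) → rotate → (-0.92265,5.30554) → ×s → (-2.12978,12.24695) → (-2.13,12.25)
v5: (5,2.5) → rotate → (-4.75267,2.94314) → ×s → (-10.97076,6.79375) → (-10.97,6.79)
v6: (4.5,3.5) → rotate → (-5.34130,1.99261) → ×s → (-12.32951,4.59960) → (-12.33,4.60)
v7: (3.5,3.5) → rotate → (-4.81633,1.14149) → ×s → (-11.11769,2.63494) → (-11.12,2.63)

Cross-section at z=2.5: (1.52,-11.26) (5.21,11.35) (4.60,12.33) (-2.13,12.25) (-10.97,6.79) (-12.33,4.60) (-11.12,2.63)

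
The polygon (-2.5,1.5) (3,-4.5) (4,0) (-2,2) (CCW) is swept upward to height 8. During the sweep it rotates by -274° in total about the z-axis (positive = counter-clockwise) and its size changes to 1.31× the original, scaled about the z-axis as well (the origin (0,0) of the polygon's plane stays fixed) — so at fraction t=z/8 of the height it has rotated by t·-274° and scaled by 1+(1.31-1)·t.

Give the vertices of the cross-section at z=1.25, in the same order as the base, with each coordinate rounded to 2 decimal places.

t = z/height = 1.25/8 = 0.15625
s = 1 + (scale-1)·z/height = 1 + (1.31-1)·1.25/8 = 1.048438
θ = twist·z/height = -274°·1.25/8 = -42.8125° = -0.747219 rad
cos θ = 0.733582, sin θ = -0.679601 (intermediates below are computed at full precision and shown rounded to 5 d.p.)
v1: (-2.5,1.5) → rotate → (-0.81455,2.79938) → ×s → (-0.85401,2.93497) → (-0.85,2.93)
v2: (3,-4.5) → rotate → (-0.85746,-5.33992) → ×s → (-0.89899,-5.59857) → (-0.90,-5.60)
v3: (4,0) → rotate → (2.93433,-2.71841) → ×s → (3.07646,-2.85008) → (3.08,-2.85)
v4: (-2,2) → rotate → (-0.10796,2.82637) → ×s → (-0.11319,2.96327) → (-0.11,2.96)

Cross-section at z=1.25: (-0.85,2.93) (-0.90,-5.60) (3.08,-2.85) (-0.11,2.96)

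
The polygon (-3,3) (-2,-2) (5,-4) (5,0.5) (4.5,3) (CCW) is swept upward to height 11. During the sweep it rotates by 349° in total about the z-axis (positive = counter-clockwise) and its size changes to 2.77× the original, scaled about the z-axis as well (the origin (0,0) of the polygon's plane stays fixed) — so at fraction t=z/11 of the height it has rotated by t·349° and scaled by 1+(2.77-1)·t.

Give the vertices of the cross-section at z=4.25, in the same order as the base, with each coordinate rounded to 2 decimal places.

Cross-section at z=4.25: (-0.02,-7.14) (4.76,-0.01) (-1.16,10.72) (-6.53,5.38) (-8.93,1.81)

t = z/height = 4.25/11 = 0.386364
s = 1 + (scale-1)·z/height = 1 + (2.77-1)·4.25/11 = 1.683864
θ = twist·z/height = 349°·4.25/11 = 134.8409° = 2.353418 rad
cos θ = -0.705141, sin θ = 0.709067 (intermediates below are computed at full precision and shown rounded to 5 d.p.)
v1: (-3,3) → rotate → (-0.01178,-4.24262) → ×s → (-0.01984,-7.14400) → (-0.02,-7.14)
v2: (-2,-2) → rotate → (2.82842,-0.00785) → ×s → (4.76267,-0.01322) → (4.76,-0.01)
v3: (5,-4) → rotate → (-0.68943,6.36590) → ×s → (-1.16091,10.71931) → (-1.16,10.72)
v4: (5,0.5) → rotate → (-3.88024,3.19277) → ×s → (-6.53379,5.37618) → (-6.53,5.38)
v5: (4.5,3) → rotate → (-5.30034,1.07538) → ×s → (-8.92504,1.81080) → (-8.93,1.81)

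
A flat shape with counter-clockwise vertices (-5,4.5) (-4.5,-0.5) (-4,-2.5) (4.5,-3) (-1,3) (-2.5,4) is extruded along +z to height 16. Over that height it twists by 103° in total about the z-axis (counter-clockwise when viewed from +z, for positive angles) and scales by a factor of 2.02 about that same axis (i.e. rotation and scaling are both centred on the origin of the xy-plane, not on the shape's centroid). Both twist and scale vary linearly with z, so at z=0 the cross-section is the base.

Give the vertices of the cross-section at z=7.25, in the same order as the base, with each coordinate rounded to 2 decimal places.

Cross-section at z=7.25: (-9.80,-0.80) (-3.98,-5.29) (-1.35,-6.76) (7.71,1.78) (-4.19,1.95) (-6.76,1.35)

t = z/height = 7.25/16 = 0.453125
s = 1 + (scale-1)·z/height = 1 + (2.02-1)·7.25/16 = 1.462188
θ = twist·z/height = 103°·7.25/16 = 46.6719° = 0.814578 rad
cos θ = 0.686176, sin θ = 0.727436 (intermediates below are computed at full precision and shown rounded to 5 d.p.)
v1: (-5,4.5) → rotate → (-6.70434,-0.54939) → ×s → (-9.80300,-0.80331) → (-9.80,-0.80)
v2: (-4.5,-0.5) → rotate → (-2.72407,-3.61655) → ×s → (-3.98310,-5.28807) → (-3.98,-5.29)
v3: (-4,-2.5) → rotate → (-0.92611,-4.62518) → ×s → (-1.35415,-6.76288) → (-1.35,-6.76)
v4: (4.5,-3) → rotate → (5.27010,1.21494) → ×s → (7.70587,1.77646) → (7.71,1.78)
v5: (-1,3) → rotate → (-2.86848,1.33109) → ×s → (-4.19426,1.94630) → (-4.19,1.95)
v6: (-2.5,4) → rotate → (-4.62518,0.92611) → ×s → (-6.76288,1.35415) → (-6.76,1.35)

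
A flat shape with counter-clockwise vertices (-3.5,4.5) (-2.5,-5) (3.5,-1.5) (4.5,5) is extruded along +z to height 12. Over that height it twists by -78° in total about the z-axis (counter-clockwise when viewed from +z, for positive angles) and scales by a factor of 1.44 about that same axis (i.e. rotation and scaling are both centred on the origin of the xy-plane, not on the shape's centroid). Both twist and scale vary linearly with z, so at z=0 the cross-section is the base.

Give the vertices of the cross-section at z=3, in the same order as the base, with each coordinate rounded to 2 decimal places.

Cross-section at z=3: (-1.99,6.01) (-4.47,-4.31) (3.11,-2.87) (6.56,3.56)

t = z/height = 3/12 = 0.25
s = 1 + (scale-1)·z/height = 1 + (1.44-1)·3/12 = 1.110000
θ = twist·z/height = -78°·3/12 = -19.5000° = -0.340339 rad
cos θ = 0.942641, sin θ = -0.333807 (intermediates below are computed at full precision and shown rounded to 5 d.p.)
v1: (-3.5,4.5) → rotate → (-1.79711,5.41021) → ×s → (-1.99480,6.00533) → (-1.99,6.01)
v2: (-2.5,-5) → rotate → (-4.02564,-3.87869) → ×s → (-4.46846,-4.30535) → (-4.47,-4.31)
v3: (3.5,-1.5) → rotate → (2.79853,-2.58229) → ×s → (3.10637,-2.86634) → (3.11,-2.87)
v4: (4.5,5) → rotate → (5.91092,3.21108) → ×s → (6.56112,3.56430) → (6.56,3.56)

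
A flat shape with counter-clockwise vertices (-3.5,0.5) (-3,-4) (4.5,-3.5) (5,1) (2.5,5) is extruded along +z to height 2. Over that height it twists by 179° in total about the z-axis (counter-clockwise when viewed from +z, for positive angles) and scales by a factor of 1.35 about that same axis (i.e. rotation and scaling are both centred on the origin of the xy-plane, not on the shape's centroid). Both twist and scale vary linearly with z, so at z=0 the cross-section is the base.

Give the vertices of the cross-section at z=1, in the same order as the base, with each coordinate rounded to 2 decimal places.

Cross-section at z=1: (-0.62,-4.11) (4.67,-3.57) (4.16,5.25) (-1.12,5.89) (-5.85,2.99)

t = z/height = 1/2 = 0.5
s = 1 + (scale-1)·z/height = 1 + (1.35-1)·1/2 = 1.175000
θ = twist·z/height = 179°·1/2 = 89.5000° = 1.562070 rad
cos θ = 0.008727, sin θ = 0.999962 (intermediates below are computed at full precision and shown rounded to 5 d.p.)
v1: (-3.5,0.5) → rotate → (-0.53052,-3.49550) → ×s → (-0.62337,-4.10722) → (-0.62,-4.11)
v2: (-3,-4) → rotate → (3.97367,-3.03479) → ×s → (4.66906,-3.56588) → (4.67,-3.57)
v3: (4.5,-3.5) → rotate → (3.53914,4.46929) → ×s → (4.15848,5.25141) → (4.16,5.25)
v4: (5,1) → rotate → (-0.95633,5.00854) → ×s → (-1.12369,5.88503) → (-1.12,5.89)
v5: (2.5,5) → rotate → (-4.97799,2.54354) → ×s → (-5.84914,2.98866) → (-5.85,2.99)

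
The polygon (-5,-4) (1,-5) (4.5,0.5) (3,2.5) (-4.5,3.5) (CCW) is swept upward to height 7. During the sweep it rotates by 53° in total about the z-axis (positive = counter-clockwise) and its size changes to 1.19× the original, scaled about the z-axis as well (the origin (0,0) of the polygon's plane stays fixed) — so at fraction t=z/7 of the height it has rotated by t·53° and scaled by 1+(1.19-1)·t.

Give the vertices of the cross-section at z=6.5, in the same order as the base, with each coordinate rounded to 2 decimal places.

t = z/height = 6.5/7 = 0.928571
s = 1 + (scale-1)·z/height = 1 + (1.19-1)·6.5/7 = 1.176429
θ = twist·z/height = 53°·6.5/7 = 49.2143° = 0.858951 rad
cos θ = 0.653232, sin θ = 0.757158 (intermediates below are computed at full precision and shown rounded to 5 d.p.)
v1: (-5,-4) → rotate → (-0.23753,-6.39872) → ×s → (-0.27943,-7.52763) → (-0.28,-7.53)
v2: (1,-5) → rotate → (4.43902,-2.50900) → ×s → (5.22219,-2.95166) → (5.22,-2.95)
v3: (4.5,0.5) → rotate → (2.56096,3.73383) → ×s → (3.01279,4.39258) → (3.01,4.39)
v4: (3,2.5) → rotate → (0.06680,3.90455) → ×s → (0.07859,4.59343) → (0.08,4.59)
v5: (-4.5,3.5) → rotate → (-5.58960,-1.12090) → ×s → (-6.57576,-1.31866) → (-6.58,-1.32)

Cross-section at z=6.5: (-0.28,-7.53) (5.22,-2.95) (3.01,4.39) (0.08,4.59) (-6.58,-1.32)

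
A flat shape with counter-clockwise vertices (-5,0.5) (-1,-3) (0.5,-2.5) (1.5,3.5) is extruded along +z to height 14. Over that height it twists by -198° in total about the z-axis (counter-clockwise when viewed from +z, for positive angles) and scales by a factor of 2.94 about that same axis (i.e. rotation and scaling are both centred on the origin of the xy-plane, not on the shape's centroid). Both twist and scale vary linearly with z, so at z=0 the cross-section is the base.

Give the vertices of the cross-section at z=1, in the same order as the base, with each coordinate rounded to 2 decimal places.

Cross-section at z=1: (-5.38,1.94) (-1.94,-3.03) (-0.14,-2.90) (2.63,3.45)

t = z/height = 1/14 = 0.0714286
s = 1 + (scale-1)·z/height = 1 + (2.94-1)·1/14 = 1.138571
θ = twist·z/height = -198°·1/14 = -14.1429° = -0.246839 rad
cos θ = 0.969690, sin θ = -0.244340 (intermediates below are computed at full precision and shown rounded to 5 d.p.)
v1: (-5,0.5) → rotate → (-4.72628,1.70655) → ×s → (-5.38120,1.94303) → (-5.38,1.94)
v2: (-1,-3) → rotate → (-1.70271,-2.66473) → ×s → (-1.93866,-3.03398) → (-1.94,-3.03)
v3: (0.5,-2.5) → rotate → (-0.12601,-2.54639) → ×s → (-0.14347,-2.89925) → (-0.14,-2.90)
v4: (1.5,3.5) → rotate → (2.30973,3.02740) → ×s → (2.62979,3.44691) → (2.63,3.45)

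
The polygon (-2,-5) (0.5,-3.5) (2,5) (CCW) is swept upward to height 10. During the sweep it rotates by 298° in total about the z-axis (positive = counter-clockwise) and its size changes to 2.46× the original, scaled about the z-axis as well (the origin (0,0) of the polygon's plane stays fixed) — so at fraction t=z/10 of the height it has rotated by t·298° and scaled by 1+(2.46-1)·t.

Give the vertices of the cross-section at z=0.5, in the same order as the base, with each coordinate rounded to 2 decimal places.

Cross-section at z=0.5: (-0.69,-5.74) (1.48,-3.49) (0.69,5.74)

t = z/height = 0.5/10 = 0.05
s = 1 + (scale-1)·z/height = 1 + (2.46-1)·0.5/10 = 1.073000
θ = twist·z/height = 298°·0.5/10 = 14.9000° = 0.260054 rad
cos θ = 0.966376, sin θ = 0.257133 (intermediates below are computed at full precision and shown rounded to 5 d.p.)
v1: (-2,-5) → rotate → (-0.64709,-5.34615) → ×s → (-0.69433,-5.73641) → (-0.69,-5.74)
v2: (0.5,-3.5) → rotate → (1.38315,-3.25375) → ×s → (1.48412,-3.49127) → (1.48,-3.49)
v3: (2,5) → rotate → (0.64709,5.34615) → ×s → (0.69433,5.73641) → (0.69,5.74)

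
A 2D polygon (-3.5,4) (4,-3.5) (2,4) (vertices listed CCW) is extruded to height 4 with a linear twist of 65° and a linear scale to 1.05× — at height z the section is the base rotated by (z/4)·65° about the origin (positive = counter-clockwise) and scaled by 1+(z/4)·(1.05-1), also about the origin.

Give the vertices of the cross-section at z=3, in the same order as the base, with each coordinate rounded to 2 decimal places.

Cross-section at z=3: (-5.51,0.01) (5.47,0.73) (-1.75,4.30)

t = z/height = 3/4 = 0.75
s = 1 + (scale-1)·z/height = 1 + (1.05-1)·3/4 = 1.037500
θ = twist·z/height = 65°·3/4 = 48.7500° = 0.850848 rad
cos θ = 0.659346, sin θ = 0.751840 (intermediates below are computed at full precision and shown rounded to 5 d.p.)
v1: (-3.5,4) → rotate → (-5.31507,0.00594) → ×s → (-5.51438,0.00617) → (-5.51,0.01)
v2: (4,-3.5) → rotate → (5.26882,0.69965) → ×s → (5.46640,0.72589) → (5.47,0.73)
v3: (2,4) → rotate → (-1.68867,4.14106) → ×s → (-1.75199,4.29635) → (-1.75,4.30)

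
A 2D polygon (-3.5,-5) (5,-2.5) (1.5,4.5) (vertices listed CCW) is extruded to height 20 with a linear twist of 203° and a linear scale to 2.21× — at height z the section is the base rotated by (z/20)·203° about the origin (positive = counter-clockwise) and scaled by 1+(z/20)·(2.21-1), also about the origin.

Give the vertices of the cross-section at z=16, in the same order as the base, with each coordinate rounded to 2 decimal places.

Cross-section at z=16: (9.54,7.30) (-7.89,7.67) (-5.49,-7.55)

t = z/height = 16/20 = 0.8
s = 1 + (scale-1)·z/height = 1 + (2.21-1)·16/20 = 1.968000
θ = twist·z/height = 203°·16/20 = 162.4000° = 2.834415 rad
cos θ = -0.953191, sin θ = 0.302370 (intermediates below are computed at full precision and shown rounded to 5 d.p.)
v1: (-3.5,-5) → rotate → (4.84802,3.70766) → ×s → (9.54090,7.29667) → (9.54,7.30)
v2: (5,-2.5) → rotate → (-4.01003,3.89483) → ×s → (-7.89174,7.66502) → (-7.89,7.67)
v3: (1.5,4.5) → rotate → (-2.79045,-3.83580) → ×s → (-5.49161,-7.54886) → (-5.49,-7.55)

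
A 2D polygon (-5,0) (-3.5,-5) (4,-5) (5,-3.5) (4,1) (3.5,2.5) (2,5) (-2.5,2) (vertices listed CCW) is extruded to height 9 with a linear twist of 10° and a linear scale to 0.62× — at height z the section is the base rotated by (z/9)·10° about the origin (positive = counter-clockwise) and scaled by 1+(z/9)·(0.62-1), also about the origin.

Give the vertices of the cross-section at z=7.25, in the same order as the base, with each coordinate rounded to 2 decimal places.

Cross-section at z=7.25: (-3.44,-0.49) (-1.92,-3.78) (3.23,-3.05) (3.78,-1.92) (2.65,1.08) (2.16,2.06) (0.89,3.63) (-1.91,1.13)

t = z/height = 7.25/9 = 0.805556
s = 1 + (scale-1)·z/height = 1 + (0.62-1)·7.25/9 = 0.693889
θ = twist·z/height = 10°·7.25/9 = 8.0556° = 0.140596 rad
cos θ = 0.990133, sin θ = 0.140133 (intermediates below are computed at full precision and shown rounded to 5 d.p.)
v1: (-5,0) → rotate → (-4.95066,-0.70067) → ×s → (-3.43521,-0.48618) → (-3.44,-0.49)
v2: (-3.5,-5) → rotate → (-2.76480,-5.44113) → ×s → (-1.91846,-3.77554) → (-1.92,-3.78)
v3: (4,-5) → rotate → (4.66120,-4.39013) → ×s → (3.23435,-3.04626) → (3.23,-3.05)
v4: (5,-3.5) → rotate → (5.44113,-2.76480) → ×s → (3.77554,-1.91846) → (3.78,-1.92)
v5: (4,1) → rotate → (3.82040,1.55067) → ×s → (2.65093,1.07599) → (2.65,1.08)
v6: (3.5,2.5) → rotate → (3.11513,2.96580) → ×s → (2.16155,2.05793) → (2.16,2.06)
v7: (2,5) → rotate → (1.27960,5.23093) → ×s → (0.88790,3.62968) → (0.89,3.63)
v8: (-2.5,2) → rotate → (-2.75560,1.62993) → ×s → (-1.91208,1.13099) → (-1.91,1.13)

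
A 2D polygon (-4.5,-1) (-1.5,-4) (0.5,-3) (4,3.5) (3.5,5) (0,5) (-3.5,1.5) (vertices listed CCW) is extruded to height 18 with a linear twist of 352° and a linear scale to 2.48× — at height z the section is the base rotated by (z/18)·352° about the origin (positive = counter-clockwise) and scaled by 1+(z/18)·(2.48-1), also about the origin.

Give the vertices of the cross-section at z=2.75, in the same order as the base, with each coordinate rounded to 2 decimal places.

t = z/height = 2.75/18 = 0.152778
s = 1 + (scale-1)·z/height = 1 + (2.48-1)·2.75/18 = 1.226111
θ = twist·z/height = 352°·2.75/18 = 53.7778° = 0.938599 rad
cos θ = 0.590919, sin θ = 0.806731 (intermediates below are computed at full precision and shown rounded to 5 d.p.)
v1: (-4.5,-1) → rotate → (-1.85240,-4.22121) → ×s → (-2.27125,-5.17567) → (-2.27,-5.18)
v2: (-1.5,-4) → rotate → (2.34055,-3.57377) → ×s → (2.86977,-4.38184) → (2.87,-4.38)
v3: (0.5,-3) → rotate → (2.71565,-1.36939) → ×s → (3.32969,-1.67902) → (3.33,-1.68)
v4: (4,3.5) → rotate → (-0.45988,5.29514) → ×s → (-0.56387,6.49243) → (-0.56,6.49)
v5: (3.5,5) → rotate → (-1.96544,5.77815) → ×s → (-2.40985,7.08466) → (-2.41,7.08)
v6: (0,5) → rotate → (-4.03366,2.95459) → ×s → (-4.94571,3.62266) → (-4.95,3.62)
v7: (-3.5,1.5) → rotate → (-3.27831,-1.93718) → ×s → (-4.01957,-2.37520) → (-4.02,-2.38)

Cross-section at z=2.75: (-2.27,-5.18) (2.87,-4.38) (3.33,-1.68) (-0.56,6.49) (-2.41,7.08) (-4.95,3.62) (-4.02,-2.38)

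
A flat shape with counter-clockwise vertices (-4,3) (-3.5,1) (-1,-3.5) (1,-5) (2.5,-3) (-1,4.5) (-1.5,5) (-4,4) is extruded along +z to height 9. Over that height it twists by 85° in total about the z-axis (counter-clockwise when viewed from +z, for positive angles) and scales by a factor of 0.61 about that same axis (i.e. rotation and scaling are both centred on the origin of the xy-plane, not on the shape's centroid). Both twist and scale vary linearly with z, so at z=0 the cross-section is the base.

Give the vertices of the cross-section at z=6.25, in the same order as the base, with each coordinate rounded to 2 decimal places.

Cross-section at z=6.25: (-3.38,-1.38) (-1.94,-1.81) (1.81,-1.94) (3.50,-1.25) (2.81,0.44) (-3.19,1.06) (-3.69,0.94) (-4.00,-1.00)

t = z/height = 6.25/9 = 0.694444
s = 1 + (scale-1)·z/height = 1 + (0.61-1)·6.25/9 = 0.729167
θ = twist·z/height = 85°·6.25/9 = 59.0278° = 1.030229 rad
cos θ = 0.514622, sin θ = 0.857417 (intermediates below are computed at full precision and shown rounded to 5 d.p.)
v1: (-4,3) → rotate → (-4.63074,-1.88580) → ×s → (-3.37658,-1.37506) → (-3.38,-1.38)
v2: (-3.5,1) → rotate → (-2.65860,-2.48634) → ×s → (-1.93856,-1.81295) → (-1.94,-1.81)
v3: (-1,-3.5) → rotate → (2.48634,-2.65860) → ×s → (1.81295,-1.93856) → (1.81,-1.94)
v4: (1,-5) → rotate → (4.80171,-1.71570) → ×s → (3.50124,-1.25103) → (3.50,-1.25)
v5: (2.5,-3) → rotate → (3.85881,0.59967) → ×s → (2.81371,0.43726) → (2.81,0.44)
v6: (-1,4.5) → rotate → (-4.37300,1.45838) → ×s → (-3.18864,1.06341) → (-3.19,1.06)
v7: (-1.5,5) → rotate → (-5.05902,1.28699) → ×s → (-3.68887,0.93843) → (-3.69,0.94)
v8: (-4,4) → rotate → (-5.48816,-1.37118) → ×s → (-4.00178,-0.99982) → (-4.00,-1.00)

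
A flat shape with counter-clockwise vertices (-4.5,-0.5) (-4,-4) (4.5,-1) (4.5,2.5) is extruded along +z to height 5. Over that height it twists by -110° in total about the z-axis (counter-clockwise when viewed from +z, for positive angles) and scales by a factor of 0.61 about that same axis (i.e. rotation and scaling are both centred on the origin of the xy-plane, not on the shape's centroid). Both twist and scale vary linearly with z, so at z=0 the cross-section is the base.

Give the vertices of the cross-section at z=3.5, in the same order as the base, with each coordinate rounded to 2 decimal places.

Cross-section at z=3.5: (-1.09,3.11) (-3.49,2.18) (0.03,-3.35) (2.51,-2.78)

t = z/height = 3.5/5 = 0.7
s = 1 + (scale-1)·z/height = 1 + (0.61-1)·3.5/5 = 0.727000
θ = twist·z/height = -110°·3.5/5 = -77.0000° = -1.343904 rad
cos θ = 0.224951, sin θ = -0.974370 (intermediates below are computed at full precision and shown rounded to 5 d.p.)
v1: (-4.5,-0.5) → rotate → (-1.49946,4.27219) → ×s → (-1.09011,3.10588) → (-1.09,3.11)
v2: (-4,-4) → rotate → (-4.79728,2.99768) → ×s → (-3.48763,2.17931) → (-3.49,2.18)
v3: (4.5,-1) → rotate → (0.03791,-4.60962) → ×s → (0.02756,-3.35119) → (0.03,-3.35)
v4: (4.5,2.5) → rotate → (3.44820,-3.82229) → ×s → (2.50684,-2.77880) → (2.51,-2.78)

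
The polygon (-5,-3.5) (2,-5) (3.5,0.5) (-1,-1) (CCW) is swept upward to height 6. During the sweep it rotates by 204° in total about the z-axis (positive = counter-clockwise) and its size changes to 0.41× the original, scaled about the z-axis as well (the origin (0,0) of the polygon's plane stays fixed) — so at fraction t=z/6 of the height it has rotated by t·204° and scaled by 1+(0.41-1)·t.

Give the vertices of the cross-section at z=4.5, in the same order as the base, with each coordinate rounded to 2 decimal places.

Cross-section at z=4.5: (3.37,0.47) (0.27,2.99) (-1.87,0.64) (0.75,0.24)

t = z/height = 4.5/6 = 0.75
s = 1 + (scale-1)·z/height = 1 + (0.41-1)·4.5/6 = 0.557500
θ = twist·z/height = 204°·4.5/6 = 153.0000° = 2.670354 rad
cos θ = -0.891007, sin θ = 0.453990 (intermediates below are computed at full precision and shown rounded to 5 d.p.)
v1: (-5,-3.5) → rotate → (6.04400,0.84857) → ×s → (3.36953,0.47308) → (3.37,0.47)
v2: (2,-5) → rotate → (0.48794,5.36301) → ×s → (0.27203,2.98988) → (0.27,2.99)
v3: (3.5,0.5) → rotate → (-3.34552,1.14346) → ×s → (-1.86513,0.63748) → (-1.87,0.64)
v4: (-1,-1) → rotate → (1.34500,0.43702) → ×s → (0.74984,0.24364) → (0.75,0.24)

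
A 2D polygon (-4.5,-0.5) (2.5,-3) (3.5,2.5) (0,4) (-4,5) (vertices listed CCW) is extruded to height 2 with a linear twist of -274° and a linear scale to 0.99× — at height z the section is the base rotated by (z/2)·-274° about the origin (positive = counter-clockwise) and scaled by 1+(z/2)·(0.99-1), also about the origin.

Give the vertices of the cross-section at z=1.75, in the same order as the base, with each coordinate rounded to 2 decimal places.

Cross-section at z=1.75: (2.68,-3.60) (1.32,3.64) (-3.89,1.75) (-3.43,-2.00) (-2.28,-5.92)

t = z/height = 1.75/2 = 0.875
s = 1 + (scale-1)·z/height = 1 + (0.99-1)·1.75/2 = 0.991250
θ = twist·z/height = -274°·1.75/2 = -239.7500° = -4.184427 rad
cos θ = -0.503774, sin θ = 0.863836 (intermediates below are computed at full precision and shown rounded to 5 d.p.)
v1: (-4.5,-0.5) → rotate → (2.69890,-3.63537) → ×s → (2.67529,-3.60356) → (2.68,-3.60)
v2: (2.5,-3) → rotate → (1.33207,3.67091) → ×s → (1.32042,3.63879) → (1.32,3.64)
v3: (3.5,2.5) → rotate → (-3.92280,1.76399) → ×s → (-3.88847,1.74855) → (-3.89,1.75)
v4: (0,4) → rotate → (-3.45534,-2.01510) → ×s → (-3.42511,-1.99746) → (-3.43,-2.00)
v5: (-4,5) → rotate → (-2.30408,-5.97421) → ×s → (-2.28392,-5.92194) → (-2.28,-5.92)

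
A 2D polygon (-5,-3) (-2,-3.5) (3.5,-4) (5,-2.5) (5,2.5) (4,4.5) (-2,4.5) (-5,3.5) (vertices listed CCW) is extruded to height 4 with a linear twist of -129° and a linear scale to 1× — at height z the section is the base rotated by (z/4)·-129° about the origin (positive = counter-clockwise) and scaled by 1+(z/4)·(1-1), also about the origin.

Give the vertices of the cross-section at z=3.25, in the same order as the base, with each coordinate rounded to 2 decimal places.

t = z/height = 3.25/4 = 0.8125
s = 1 + (scale-1)·z/height = 1 + (1-1)·3.25/4 = 1.000000
θ = twist·z/height = -129°·3.25/4 = -104.8125° = -1.829323 rad
cos θ = -0.255657, sin θ = -0.966768 (intermediates below are computed at full precision and shown rounded to 5 d.p.)
v1: (-5,-3) → rotate → (-1.62202,5.60081) → ×s → (-1.62202,5.60081) → (-1.62,5.60)
v2: (-2,-3.5) → rotate → (-2.87237,2.82833) → ×s → (-2.87237,2.82833) → (-2.87,2.83)
v3: (3.5,-4) → rotate → (-4.76187,-2.36106) → ×s → (-4.76187,-2.36106) → (-4.76,-2.36)
v4: (5,-2.5) → rotate → (-3.69520,-4.19470) → ×s → (-3.69520,-4.19470) → (-3.70,-4.19)
v5: (5,2.5) → rotate → (1.13864,-5.47298) → ×s → (1.13864,-5.47298) → (1.14,-5.47)
v6: (4,4.5) → rotate → (3.32783,-5.01753) → ×s → (3.32783,-5.01753) → (3.33,-5.02)
v7: (-2,4.5) → rotate → (4.86177,0.78308) → ×s → (4.86177,0.78308) → (4.86,0.78)
v8: (-5,3.5) → rotate → (4.66197,3.93904) → ×s → (4.66197,3.93904) → (4.66,3.94)

Cross-section at z=3.25: (-1.62,5.60) (-2.87,2.83) (-4.76,-2.36) (-3.70,-4.19) (1.14,-5.47) (3.33,-5.02) (4.86,0.78) (4.66,3.94)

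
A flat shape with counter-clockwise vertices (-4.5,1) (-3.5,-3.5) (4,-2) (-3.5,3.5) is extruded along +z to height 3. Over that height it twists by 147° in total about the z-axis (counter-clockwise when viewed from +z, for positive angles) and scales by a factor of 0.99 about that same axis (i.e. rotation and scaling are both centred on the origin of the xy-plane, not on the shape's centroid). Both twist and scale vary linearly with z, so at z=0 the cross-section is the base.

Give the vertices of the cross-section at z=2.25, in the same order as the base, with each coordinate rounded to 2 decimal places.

t = z/height = 2.25/3 = 0.75
s = 1 + (scale-1)·z/height = 1 + (0.99-1)·2.25/3 = 0.992500
θ = twist·z/height = 147°·2.25/3 = 110.2500° = 1.924226 rad
cos θ = -0.346117, sin θ = 0.938191 (intermediates below are computed at full precision and shown rounded to 5 d.p.)
v1: (-4.5,1) → rotate → (0.61934,-4.56798) → ×s → (0.61469,-4.53372) → (0.61,-4.53)
v2: (-3.5,-3.5) → rotate → (4.49508,-2.07226) → ×s → (4.46137,-2.05672) → (4.46,-2.06)
v3: (4,-2) → rotate → (0.49191,4.44500) → ×s → (0.48823,4.41166) → (0.49,4.41)
v4: (-3.5,3.5) → rotate → (-2.07226,-4.49508) → ×s → (-2.05672,-4.46137) → (-2.06,-4.46)

Cross-section at z=2.25: (0.61,-4.53) (4.46,-2.06) (0.49,4.41) (-2.06,-4.46)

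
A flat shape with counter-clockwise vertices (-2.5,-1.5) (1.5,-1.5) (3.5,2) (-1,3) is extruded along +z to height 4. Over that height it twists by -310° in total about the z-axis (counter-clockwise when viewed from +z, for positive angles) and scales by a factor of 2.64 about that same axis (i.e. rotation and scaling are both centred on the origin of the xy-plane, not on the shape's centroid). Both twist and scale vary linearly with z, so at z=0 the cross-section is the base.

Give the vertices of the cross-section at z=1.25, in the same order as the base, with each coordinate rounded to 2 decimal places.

t = z/height = 1.25/4 = 0.3125
s = 1 + (scale-1)·z/height = 1 + (2.64-1)·1.25/4 = 1.512500
θ = twist·z/height = -310°·1.25/4 = -96.8750° = -1.690788 rad
cos θ = -0.119704, sin θ = -0.992810 (intermediates below are computed at full precision and shown rounded to 5 d.p.)
v1: (-2.5,-1.5) → rotate → (-1.18996,2.66158) → ×s → (-1.79981,4.02564) → (-1.80,4.03)
v2: (1.5,-1.5) → rotate → (-1.66877,-1.30966) → ×s → (-2.52401,-1.98086) → (-2.52,-1.98)
v3: (3.5,2) → rotate → (1.56666,-3.71424) → ×s → (2.36957,-5.61779) → (2.37,-5.62)
v4: (-1,3) → rotate → (3.09813,0.63370) → ×s → (4.68593,0.95847) → (4.69,0.96)

Cross-section at z=1.25: (-1.80,4.03) (-2.52,-1.98) (2.37,-5.62) (4.69,0.96)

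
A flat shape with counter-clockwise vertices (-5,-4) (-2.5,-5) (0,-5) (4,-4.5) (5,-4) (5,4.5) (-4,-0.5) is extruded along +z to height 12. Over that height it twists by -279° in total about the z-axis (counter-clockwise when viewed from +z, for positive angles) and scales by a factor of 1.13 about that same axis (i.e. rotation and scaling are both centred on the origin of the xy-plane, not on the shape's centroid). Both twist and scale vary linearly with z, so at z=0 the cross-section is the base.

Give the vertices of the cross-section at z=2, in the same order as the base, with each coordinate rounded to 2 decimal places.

t = z/height = 2/12 = 0.166667
s = 1 + (scale-1)·z/height = 1 + (1.13-1)·2/12 = 1.021667
θ = twist·z/height = -279°·2/12 = -46.5000° = -0.811578 rad
cos θ = 0.688355, sin θ = -0.725374 (intermediates below are computed at full precision and shown rounded to 5 d.p.)
v1: (-5,-4) → rotate → (-6.34327,0.87345) → ×s → (-6.48071,0.89238) → (-6.48,0.89)
v2: (-2.5,-5) → rotate → (-5.34776,-1.62834) → ×s → (-5.46363,-1.66362) → (-5.46,-1.66)
v3: (0,-5) → rotate → (-3.62687,-3.44177) → ×s → (-3.70545,-3.51634) → (-3.71,-3.52)
v4: (4,-4.5) → rotate → (-0.51077,-5.99909) → ×s → (-0.52183,-6.12907) → (-0.52,-6.13)
v5: (5,-4) → rotate → (0.54028,-6.38029) → ×s → (0.55198,-6.51853) → (0.55,-6.52)
v6: (5,4.5) → rotate → (6.70596,-0.52928) → ×s → (6.85125,-0.54074) → (6.85,-0.54)
v7: (-4,-0.5) → rotate → (-3.11611,2.55732) → ×s → (-3.18362,2.61273) → (-3.18,2.61)

Cross-section at z=2: (-6.48,0.89) (-5.46,-1.66) (-3.71,-3.52) (-0.52,-6.13) (0.55,-6.52) (6.85,-0.54) (-3.18,2.61)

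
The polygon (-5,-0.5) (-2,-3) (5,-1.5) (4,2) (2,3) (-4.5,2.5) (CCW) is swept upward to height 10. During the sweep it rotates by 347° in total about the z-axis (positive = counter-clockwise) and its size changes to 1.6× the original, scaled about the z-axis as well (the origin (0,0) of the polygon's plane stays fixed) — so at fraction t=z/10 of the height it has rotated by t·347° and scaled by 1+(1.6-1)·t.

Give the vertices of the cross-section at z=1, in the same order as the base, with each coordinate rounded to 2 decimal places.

t = z/height = 1/10 = 0.1
s = 1 + (scale-1)·z/height = 1 + (1.6-1)·1/10 = 1.060000
θ = twist·z/height = 347°·1/10 = 34.7000° = 0.605629 rad
cos θ = 0.822144, sin θ = 0.569280 (intermediates below are computed at full precision and shown rounded to 5 d.p.)
v1: (-5,-0.5) → rotate → (-3.82608,-3.25747) → ×s → (-4.05565,-3.45292) → (-4.06,-3.45)
v2: (-2,-3) → rotate → (0.06355,-3.60499) → ×s → (0.06736,-3.82129) → (0.07,-3.82)
v3: (5,-1.5) → rotate → (4.96464,1.61318) → ×s → (5.26252,1.70997) → (5.26,1.71)
v4: (4,2) → rotate → (2.15002,3.92141) → ×s → (2.27902,4.15669) → (2.28,4.16)
v5: (2,3) → rotate → (-0.06355,3.60499) → ×s → (-0.06736,3.82129) → (-0.07,3.82)
v6: (-4.5,2.5) → rotate → (-5.12285,-0.50640) → ×s → (-5.43022,-0.53678) → (-5.43,-0.54)

Cross-section at z=1: (-4.06,-3.45) (0.07,-3.82) (5.26,1.71) (2.28,4.16) (-0.07,3.82) (-5.43,-0.54)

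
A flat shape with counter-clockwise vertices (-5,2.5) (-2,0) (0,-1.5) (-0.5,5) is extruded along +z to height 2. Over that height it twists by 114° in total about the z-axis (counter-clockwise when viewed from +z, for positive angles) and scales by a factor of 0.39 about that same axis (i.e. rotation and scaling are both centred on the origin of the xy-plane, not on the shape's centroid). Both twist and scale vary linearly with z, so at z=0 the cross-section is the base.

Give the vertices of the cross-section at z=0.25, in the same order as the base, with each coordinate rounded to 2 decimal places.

t = z/height = 0.25/2 = 0.125
s = 1 + (scale-1)·z/height = 1 + (0.39-1)·0.25/2 = 0.923750
θ = twist·z/height = 114°·0.25/2 = 14.2500° = 0.248709 rad
cos θ = 0.969231, sin θ = 0.246153 (intermediates below are computed at full precision and shown rounded to 5 d.p.)
v1: (-5,2.5) → rotate → (-5.46154,1.19231) → ×s → (-5.04510,1.10140) → (-5.05,1.10)
v2: (-2,0) → rotate → (-1.93846,-0.49231) → ×s → (-1.79065,-0.45477) → (-1.79,-0.45)
v3: (0,-1.5) → rotate → (0.36923,-1.45385) → ×s → (0.34108,-1.34299) → (0.34,-1.34)
v4: (-0.5,5) → rotate → (-1.71538,4.72308) → ×s → (-1.58458,4.36294) → (-1.58,4.36)

Cross-section at z=0.25: (-5.05,1.10) (-1.79,-0.45) (0.34,-1.34) (-1.58,4.36)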